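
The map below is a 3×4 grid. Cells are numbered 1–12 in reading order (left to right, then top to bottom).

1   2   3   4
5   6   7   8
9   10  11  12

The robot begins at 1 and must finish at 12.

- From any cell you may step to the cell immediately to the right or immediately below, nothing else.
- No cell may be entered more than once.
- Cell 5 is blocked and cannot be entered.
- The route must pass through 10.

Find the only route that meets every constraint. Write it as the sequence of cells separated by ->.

Moves only go right or down, so the column and row indices never decrease.
Route from 1: right 1 to 2, down 2 to 10, right 2 to 12 — 5 moves in all.
Check: all required cells visited.

1 -> 2 -> 6 -> 10 -> 11 -> 12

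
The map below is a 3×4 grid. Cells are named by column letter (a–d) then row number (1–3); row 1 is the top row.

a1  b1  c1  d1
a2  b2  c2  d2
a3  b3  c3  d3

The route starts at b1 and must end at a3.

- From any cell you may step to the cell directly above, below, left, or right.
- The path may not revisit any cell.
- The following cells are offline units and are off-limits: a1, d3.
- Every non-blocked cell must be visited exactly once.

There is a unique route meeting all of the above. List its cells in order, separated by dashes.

b1 - c1 - d1 - d2 - c2 - c3 - b3 - b2 - a2 - a3

Need to visit all 10 open cells exactly once, starting at b1 and ending at a3.
Cell c3 has only two open neighbours (c2 and b3), so the path must pass straight through it: one of those is the cell it's entered from and the other is where it exits.
Route from b1: right 2 to d1, down 1 to d2, left 1 to c2, down 1 to c3, left 1 to b3, up 1 to b2, left 1 to a2, down 1 to a3 — 9 moves in all.
Check: all 10 open cells covered.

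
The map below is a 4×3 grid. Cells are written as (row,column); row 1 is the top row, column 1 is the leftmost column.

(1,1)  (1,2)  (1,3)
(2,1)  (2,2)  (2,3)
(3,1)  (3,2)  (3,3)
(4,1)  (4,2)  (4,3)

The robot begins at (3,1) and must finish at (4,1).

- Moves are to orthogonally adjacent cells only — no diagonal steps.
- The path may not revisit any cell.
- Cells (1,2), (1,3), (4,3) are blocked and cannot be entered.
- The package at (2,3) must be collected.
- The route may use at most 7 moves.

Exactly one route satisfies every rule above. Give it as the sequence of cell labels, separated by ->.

(3,1) -> (2,1) -> (2,2) -> (2,3) -> (3,3) -> (3,2) -> (4,2) -> (4,1)

Any route must reach (2,3) and still end at (4,1) within 7 moves, so the order of the required stops is forced.
Route from (3,1): up 1 to (2,1), right 2 to (2,3), down 1 to (3,3), left 1 to (3,2), down 1 to (4,2), left 1 to (4,1) — 7 moves in all.
Check: all required cells visited; 7 ≤ 7 moves.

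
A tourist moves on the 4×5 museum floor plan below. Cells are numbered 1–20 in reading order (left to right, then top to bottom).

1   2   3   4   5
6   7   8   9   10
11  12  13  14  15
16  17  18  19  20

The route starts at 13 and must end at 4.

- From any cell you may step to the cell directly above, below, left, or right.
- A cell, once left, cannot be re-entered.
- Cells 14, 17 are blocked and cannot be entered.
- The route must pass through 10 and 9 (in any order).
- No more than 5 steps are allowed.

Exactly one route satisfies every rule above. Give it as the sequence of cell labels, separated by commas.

The 5-move cap with required stops at 10, 9 leaves no slack for detours.
Route from 13: up to 8, 2× right (reaching 10), up to 5, left to 4 — 5 moves in all.
Check: all required cells visited; 5 ≤ 5 moves.

13, 8, 9, 10, 5, 4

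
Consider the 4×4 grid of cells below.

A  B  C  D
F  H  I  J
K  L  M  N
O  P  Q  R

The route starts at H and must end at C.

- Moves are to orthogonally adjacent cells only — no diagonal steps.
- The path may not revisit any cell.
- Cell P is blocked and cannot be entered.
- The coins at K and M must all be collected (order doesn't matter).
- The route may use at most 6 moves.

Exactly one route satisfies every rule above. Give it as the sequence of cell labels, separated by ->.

The 6-move cap with required stops at K, M leaves no slack for detours.
Route from H: left to F, down to K, 2× right (reaching M), 2× up (reaching C) — 6 moves in all.
Check: all required cells visited; 6 ≤ 6 moves.

H -> F -> K -> L -> M -> I -> C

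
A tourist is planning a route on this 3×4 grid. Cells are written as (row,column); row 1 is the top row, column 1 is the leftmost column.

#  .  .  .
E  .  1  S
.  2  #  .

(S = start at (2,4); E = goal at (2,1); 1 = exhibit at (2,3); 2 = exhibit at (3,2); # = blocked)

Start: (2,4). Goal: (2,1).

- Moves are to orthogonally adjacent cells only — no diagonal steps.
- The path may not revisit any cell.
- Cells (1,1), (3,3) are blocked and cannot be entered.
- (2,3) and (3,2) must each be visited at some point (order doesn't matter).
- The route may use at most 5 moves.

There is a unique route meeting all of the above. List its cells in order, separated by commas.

Any route must reach (2,3) and (3,2) and still end at (2,1) within 5 moves, so the order of the required stops is forced.
Route from (2,4): left 2 to (2,2), down 1 to (3,2), left 1 to (3,1), up 1 to (2,1) — 5 moves in all.
Check: all required cells visited; 5 ≤ 5 moves.

(2,4), (2,3), (2,2), (3,2), (3,1), (2,1)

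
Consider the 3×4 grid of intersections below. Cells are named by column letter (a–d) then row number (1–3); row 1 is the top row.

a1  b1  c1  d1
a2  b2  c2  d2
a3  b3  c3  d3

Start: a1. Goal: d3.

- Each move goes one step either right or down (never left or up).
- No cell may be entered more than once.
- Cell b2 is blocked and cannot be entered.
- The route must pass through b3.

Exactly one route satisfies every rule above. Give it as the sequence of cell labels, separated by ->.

a1 -> a2 -> a3 -> b3 -> c3 -> d3

Moves only go right or down, so the column and row indices never decrease.
Route from a1: down 2 to a3, right 3 to d3 — 5 moves in all.
Check: all required cells visited.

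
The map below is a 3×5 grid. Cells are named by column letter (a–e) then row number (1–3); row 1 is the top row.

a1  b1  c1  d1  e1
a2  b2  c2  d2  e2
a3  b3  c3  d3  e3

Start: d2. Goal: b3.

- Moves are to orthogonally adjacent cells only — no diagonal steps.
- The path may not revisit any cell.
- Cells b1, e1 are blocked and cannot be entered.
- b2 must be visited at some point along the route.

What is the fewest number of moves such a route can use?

Any route passes through b2 somewhere between d2 and b3. Summing Manhattan distances along the two legs (d2 → b2 → b3) gives a lower bound of 2 + 1 = 3 moves.
A route of 3 moves achieves this: d2 → c2 → b2 → b3.
Since 3 matches the lower bound, it is optimal.

3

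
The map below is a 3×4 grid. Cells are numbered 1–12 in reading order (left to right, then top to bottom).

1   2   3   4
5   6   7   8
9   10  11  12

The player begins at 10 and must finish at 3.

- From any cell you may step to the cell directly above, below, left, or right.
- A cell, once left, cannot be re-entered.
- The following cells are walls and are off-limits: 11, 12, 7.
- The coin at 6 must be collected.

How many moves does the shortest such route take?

Any route passes through 6 somewhere between 10 and 3. Summing Manhattan distances along the two legs (10 → 6 → 3) gives a lower bound of 1 + 2 = 3 moves.
A route of 3 moves achieves this: 10 → 6 → 2 → 3.
Since 3 matches the lower bound, it is optimal.

3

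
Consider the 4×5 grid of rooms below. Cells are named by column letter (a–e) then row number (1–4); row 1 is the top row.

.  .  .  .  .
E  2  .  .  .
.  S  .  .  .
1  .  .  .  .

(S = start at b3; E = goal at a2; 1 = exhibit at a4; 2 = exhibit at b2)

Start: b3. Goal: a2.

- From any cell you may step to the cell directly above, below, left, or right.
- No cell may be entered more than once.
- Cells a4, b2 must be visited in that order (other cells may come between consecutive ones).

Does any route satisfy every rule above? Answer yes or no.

yes

One route that works: b3 → a3 → a4 → b4 → c4 → c3 → c2 → b2 → a2.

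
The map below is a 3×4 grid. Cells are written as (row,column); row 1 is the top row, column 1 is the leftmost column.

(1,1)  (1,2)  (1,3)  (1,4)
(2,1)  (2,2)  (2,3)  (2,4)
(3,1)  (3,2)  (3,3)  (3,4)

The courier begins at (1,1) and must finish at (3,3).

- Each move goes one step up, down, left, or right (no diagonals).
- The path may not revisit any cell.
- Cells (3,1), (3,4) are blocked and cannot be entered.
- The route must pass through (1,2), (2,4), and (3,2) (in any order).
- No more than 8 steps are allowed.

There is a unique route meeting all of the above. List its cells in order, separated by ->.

Any route must reach (1,2), (2,4), and (3,2) and still end at (3,3) within 8 moves, so the order of the required stops is forced.
Route from (1,1): 3× right (reaching (1,4)), down to (2,4), 2× left (reaching (2,2)), down to (3,2), right to (3,3) — 8 moves in all.
Check: all required cells visited; 8 ≤ 8 moves.

(1,1) -> (1,2) -> (1,3) -> (1,4) -> (2,4) -> (2,3) -> (2,2) -> (3,2) -> (3,3)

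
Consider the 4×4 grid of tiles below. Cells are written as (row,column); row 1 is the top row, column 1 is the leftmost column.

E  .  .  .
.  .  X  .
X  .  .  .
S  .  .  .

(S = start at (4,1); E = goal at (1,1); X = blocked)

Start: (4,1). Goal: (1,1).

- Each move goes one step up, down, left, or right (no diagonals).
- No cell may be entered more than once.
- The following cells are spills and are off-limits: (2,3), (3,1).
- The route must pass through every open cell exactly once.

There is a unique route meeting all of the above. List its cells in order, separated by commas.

(4,1), (4,2), (3,2), (3,3), (4,3), (4,4), (3,4), (2,4), (1,4), (1,3), (1,2), (2,2), (2,1), (1,1)

Need to visit all 14 open cells exactly once, starting at (4,1) and ending at (1,1).
Cell (2,4) has only two open neighbours ((1,4) and (3,4)), so the path must pass straight through it: one of those is the cell it's entered from and the other is where it exits.
Route from (4,1): right 1 to (4,2), up 1 to (3,2), right 1 to (3,3), down 1 to (4,3), right 1 to (4,4), up 3 to (1,4), left 2 to (1,2), down 1 to (2,2), left 1 to (2,1), up 1 to (1,1) — 13 moves in all.
Check: all 14 open cells covered.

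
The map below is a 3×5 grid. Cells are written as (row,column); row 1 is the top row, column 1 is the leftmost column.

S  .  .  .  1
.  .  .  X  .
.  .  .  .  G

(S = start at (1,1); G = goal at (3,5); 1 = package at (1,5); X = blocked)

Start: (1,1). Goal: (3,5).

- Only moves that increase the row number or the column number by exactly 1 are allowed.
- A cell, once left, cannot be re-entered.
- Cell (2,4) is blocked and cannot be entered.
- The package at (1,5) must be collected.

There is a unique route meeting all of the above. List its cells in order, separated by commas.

(1,1), (1,2), (1,3), (1,4), (1,5), (2,5), (3,5)

Moves only go right or down, so the column and row indices never decrease.
Route from (1,1): 4× right (reaching (1,5)), 2× down (reaching (3,5)) — 6 moves in all.
Check: all required cells visited.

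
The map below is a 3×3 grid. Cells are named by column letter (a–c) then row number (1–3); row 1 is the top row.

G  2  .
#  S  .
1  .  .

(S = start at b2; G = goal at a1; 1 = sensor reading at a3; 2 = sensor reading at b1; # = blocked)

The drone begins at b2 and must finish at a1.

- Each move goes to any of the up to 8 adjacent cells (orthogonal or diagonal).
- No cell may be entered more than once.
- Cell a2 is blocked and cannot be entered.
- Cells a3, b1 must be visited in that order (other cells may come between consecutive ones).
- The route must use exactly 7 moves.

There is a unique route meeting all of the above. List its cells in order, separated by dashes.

The waypoints must appear in the order a3, b1, with no cell reused.
Route from b2: down-left 1 to a3, right 2 to c3, up 2 to c1, left 2 to a1 — 7 moves in all.
Check: order respected (1 at step 1, 2 at step 6); 7 moves as required.

b2 - a3 - b3 - c3 - c2 - c1 - b1 - a1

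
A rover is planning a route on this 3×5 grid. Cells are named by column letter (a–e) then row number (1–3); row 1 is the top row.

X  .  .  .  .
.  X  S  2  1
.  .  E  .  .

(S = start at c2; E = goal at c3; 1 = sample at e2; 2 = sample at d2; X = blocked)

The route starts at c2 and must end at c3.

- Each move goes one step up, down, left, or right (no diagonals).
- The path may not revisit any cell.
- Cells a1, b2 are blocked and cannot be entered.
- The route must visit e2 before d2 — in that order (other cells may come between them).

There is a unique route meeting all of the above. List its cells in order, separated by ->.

c2 -> c1 -> d1 -> e1 -> e2 -> d2 -> d3 -> c3

The waypoints must appear in the order e2, d2, with no cell reused.
Route from c2: up to c1, 2× right (reaching e1), down to e2, left to d2, down to d3, left to c3 — 7 moves in all.
Check: order respected (1 at step 4, 2 at step 5).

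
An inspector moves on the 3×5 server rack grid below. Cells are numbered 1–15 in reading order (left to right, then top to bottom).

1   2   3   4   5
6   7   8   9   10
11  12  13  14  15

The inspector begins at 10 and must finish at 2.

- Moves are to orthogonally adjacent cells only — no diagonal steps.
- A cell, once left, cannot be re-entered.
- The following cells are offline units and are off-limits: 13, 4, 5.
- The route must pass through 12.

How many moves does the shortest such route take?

Any route passes through 12 somewhere between 10 and 2. Summing Manhattan distances along the two legs (10 → 12 → 2) gives a lower bound of 4 + 2 = 6 moves.
The shortest route satisfying every rule uses 8 moves: 10 → 9 → 8 → 7 → 12 → 11 → 6 → 1 → 2.
The no-revisit rule (legs can't share cells) pushes the minimum above the 6-move bound; an exhaustive check rules out every length from 6 to 7, leaving 8 as the minimum.

8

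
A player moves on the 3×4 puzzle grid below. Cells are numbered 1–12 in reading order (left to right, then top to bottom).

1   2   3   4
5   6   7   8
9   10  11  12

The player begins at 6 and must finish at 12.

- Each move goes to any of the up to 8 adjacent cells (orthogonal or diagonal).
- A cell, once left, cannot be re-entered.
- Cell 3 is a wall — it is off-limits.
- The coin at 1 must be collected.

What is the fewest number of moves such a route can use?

4

Any route passes through 1 somewhere between 6 and 12. Summing Chebyshev distances along the two legs (6 → 1 → 12) gives a lower bound of 1 + 3 = 4 moves.
A route of 4 moves achieves this: 6 → 1 → 2 → 7 → 12.
Since 4 matches the lower bound, it is optimal.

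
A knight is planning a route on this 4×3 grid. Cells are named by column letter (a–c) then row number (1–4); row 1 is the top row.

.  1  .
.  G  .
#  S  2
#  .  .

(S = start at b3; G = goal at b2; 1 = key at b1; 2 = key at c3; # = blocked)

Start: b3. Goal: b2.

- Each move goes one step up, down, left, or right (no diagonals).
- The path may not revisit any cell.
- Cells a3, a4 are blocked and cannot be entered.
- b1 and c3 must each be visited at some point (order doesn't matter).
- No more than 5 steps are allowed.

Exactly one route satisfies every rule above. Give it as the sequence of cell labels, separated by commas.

The 5-move cap with required stops at b1, c3 leaves no slack for detours.
Route from b3: right 1 to c3, up 2 to c1, left 1 to b1, down 1 to b2 — 5 moves in all.
Check: all required cells visited; 5 ≤ 5 moves.

b3, c3, c2, c1, b1, b2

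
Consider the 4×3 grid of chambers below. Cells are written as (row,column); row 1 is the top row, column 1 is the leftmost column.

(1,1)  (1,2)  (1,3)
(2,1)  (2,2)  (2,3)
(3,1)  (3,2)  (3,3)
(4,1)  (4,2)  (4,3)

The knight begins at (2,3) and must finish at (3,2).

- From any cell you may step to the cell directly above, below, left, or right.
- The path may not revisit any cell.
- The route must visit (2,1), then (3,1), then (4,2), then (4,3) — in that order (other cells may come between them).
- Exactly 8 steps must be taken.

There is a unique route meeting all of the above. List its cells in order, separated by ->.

(2,3) -> (2,2) -> (2,1) -> (3,1) -> (4,1) -> (4,2) -> (4,3) -> (3,3) -> (3,2)

The waypoints must appear in the order (2,1), (3,1), (4,2), (4,3), with no cell reused.
Route from (2,3): left 2 to (2,1), down 2 to (4,1), right 2 to (4,3), up 1 to (3,3), left 1 to (3,2) — 8 moves in all.
Check: order respected ((2,1) at step 2, (3,1) at step 3, (4,2) at step 5, (4,3) at step 6); 8 moves as required.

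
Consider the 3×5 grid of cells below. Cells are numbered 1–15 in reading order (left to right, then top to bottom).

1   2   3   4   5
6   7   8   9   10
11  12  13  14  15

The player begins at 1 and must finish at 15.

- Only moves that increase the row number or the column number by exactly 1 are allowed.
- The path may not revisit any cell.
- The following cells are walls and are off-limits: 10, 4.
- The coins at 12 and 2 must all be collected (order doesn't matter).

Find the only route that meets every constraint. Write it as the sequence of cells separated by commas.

Moves only go right or down, so the column and row indices never decrease.
Route from 1: right to 2, 2× down (reaching 12), 3× right (reaching 15) — 6 moves in all.
Check: all required cells visited.

1, 2, 7, 12, 13, 14, 15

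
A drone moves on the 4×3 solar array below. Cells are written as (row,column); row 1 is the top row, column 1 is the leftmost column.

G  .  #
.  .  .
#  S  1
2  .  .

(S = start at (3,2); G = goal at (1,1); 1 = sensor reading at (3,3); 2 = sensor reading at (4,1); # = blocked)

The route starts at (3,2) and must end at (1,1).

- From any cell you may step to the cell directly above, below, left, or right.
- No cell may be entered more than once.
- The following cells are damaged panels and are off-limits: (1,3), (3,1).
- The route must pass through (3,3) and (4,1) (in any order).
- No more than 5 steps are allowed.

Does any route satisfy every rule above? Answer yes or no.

no

(4,1) must be visited but has only one open neighbour ((4,2)), and it is neither the start nor the goal — the route would have to enter and leave through (4,2), re-entering it.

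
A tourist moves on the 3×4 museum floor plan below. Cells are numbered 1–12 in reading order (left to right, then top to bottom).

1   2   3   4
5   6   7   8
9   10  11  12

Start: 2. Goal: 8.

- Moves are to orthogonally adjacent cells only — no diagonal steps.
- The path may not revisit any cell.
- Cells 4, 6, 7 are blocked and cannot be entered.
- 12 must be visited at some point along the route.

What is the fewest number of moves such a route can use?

Any route passes through 12 somewhere between 2 and 8. Summing Manhattan distances along the two legs (2 → 12 → 8) gives a lower bound of 4 + 1 = 5 moves.
That bound ignores the blocked cells. Measuring each leg by the fewest moves that actually steer around them (2→12: 6; 12→8: 1) raises the lower bound to 7.
A route of 7 moves exists: 2 → 1 → 5 → 9 → 10 → 11 → 12 → 8.
Since 7 matches that lower bound, it is optimal.

7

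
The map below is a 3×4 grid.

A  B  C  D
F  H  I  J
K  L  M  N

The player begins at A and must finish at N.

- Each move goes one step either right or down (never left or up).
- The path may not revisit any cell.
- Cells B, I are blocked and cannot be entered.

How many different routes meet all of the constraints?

2

A right/down-only route from A to N makes exactly 2 down-moves and 3 right-moves in some order.
With no other constraints that would be C(5,2) = 10 routes.
Subtract routes through each blocked cell (inclusion–exclusion for overlaps): − through B: 6 − through I: 6 + through B&I: 4 → 2.
That gives 2 routes.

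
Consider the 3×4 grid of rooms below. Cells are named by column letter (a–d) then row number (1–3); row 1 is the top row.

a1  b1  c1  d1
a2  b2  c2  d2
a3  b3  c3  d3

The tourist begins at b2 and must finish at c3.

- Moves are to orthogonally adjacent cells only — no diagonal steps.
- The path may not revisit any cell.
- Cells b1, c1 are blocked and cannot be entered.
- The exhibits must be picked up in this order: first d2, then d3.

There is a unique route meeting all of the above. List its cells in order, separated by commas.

The waypoints must appear in the order d2, d3, with no cell reused.
Route from b2: right 2 to d2, down 1 to d3, left 1 to c3 — 4 moves in all.
Check: order respected (d2 at step 2, d3 at step 3).

b2, c2, d2, d3, c3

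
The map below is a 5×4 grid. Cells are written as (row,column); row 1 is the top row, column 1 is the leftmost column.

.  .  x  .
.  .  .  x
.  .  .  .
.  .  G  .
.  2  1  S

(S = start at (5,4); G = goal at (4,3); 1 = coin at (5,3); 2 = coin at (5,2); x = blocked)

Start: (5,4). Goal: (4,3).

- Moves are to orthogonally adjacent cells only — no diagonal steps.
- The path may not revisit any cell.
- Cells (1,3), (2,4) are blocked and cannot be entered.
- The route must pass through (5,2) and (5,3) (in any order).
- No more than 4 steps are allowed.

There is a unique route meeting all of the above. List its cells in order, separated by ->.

(5,4) -> (5,3) -> (5,2) -> (4,2) -> (4,3)

The budget equals the shortest possible length, so every move has to be on a shortest route through the required cells.
Route from (5,4): 2× left (reaching (5,2)), up to (4,2), right to (4,3) — 4 moves in all.
Check: all required cells visited; 4 ≤ 4 moves.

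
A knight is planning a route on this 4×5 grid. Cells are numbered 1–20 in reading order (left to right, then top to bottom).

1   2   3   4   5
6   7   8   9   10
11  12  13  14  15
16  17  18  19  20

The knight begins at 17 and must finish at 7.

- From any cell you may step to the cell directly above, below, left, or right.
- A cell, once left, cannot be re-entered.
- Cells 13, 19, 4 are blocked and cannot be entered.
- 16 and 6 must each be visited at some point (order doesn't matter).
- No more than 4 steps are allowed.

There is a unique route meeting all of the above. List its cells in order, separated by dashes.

The budget equals the shortest possible length, so every move has to be on a shortest route through the required cells.
Route from 17: left to 16, 2× up (reaching 6), right to 7 — 4 moves in all.
Check: all required cells visited; 4 ≤ 4 moves.

17 - 16 - 11 - 6 - 7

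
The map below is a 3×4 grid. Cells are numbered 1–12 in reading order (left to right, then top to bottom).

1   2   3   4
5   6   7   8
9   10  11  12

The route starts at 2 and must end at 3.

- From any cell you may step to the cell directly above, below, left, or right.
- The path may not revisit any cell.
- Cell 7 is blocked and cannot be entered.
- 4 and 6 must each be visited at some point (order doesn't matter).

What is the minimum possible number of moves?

7

Any route passes through 4 and 6 in some order between 2 and 3. Summing Manhattan distances along each leg and taking the cheapest ordering (2 → 6 → 4 → 3) gives a lower bound of 1 + 3 + 1 = 5 moves.
The shortest route satisfying every rule uses 7 moves: 2 → 6 → 10 → 11 → 12 → 8 → 4 → 3.
The no-revisit rule (legs can't share cells) pushes the minimum above the 5-move bound; an exhaustive check rules out every length from 5 to 6, leaving 7 as the minimum.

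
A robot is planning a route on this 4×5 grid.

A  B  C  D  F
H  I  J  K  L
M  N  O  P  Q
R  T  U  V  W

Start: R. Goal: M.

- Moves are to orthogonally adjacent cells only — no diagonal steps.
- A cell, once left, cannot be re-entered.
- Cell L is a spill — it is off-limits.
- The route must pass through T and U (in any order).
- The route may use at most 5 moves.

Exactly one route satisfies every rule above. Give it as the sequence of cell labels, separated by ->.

Any route must reach T and U and still end at M within 5 moves, so the order of the required stops is forced.
Route from R: 2× right (reaching U), up to O, 2× left (reaching M) — 5 moves in all.
Check: all required cells visited; 5 ≤ 5 moves.

R -> T -> U -> O -> N -> M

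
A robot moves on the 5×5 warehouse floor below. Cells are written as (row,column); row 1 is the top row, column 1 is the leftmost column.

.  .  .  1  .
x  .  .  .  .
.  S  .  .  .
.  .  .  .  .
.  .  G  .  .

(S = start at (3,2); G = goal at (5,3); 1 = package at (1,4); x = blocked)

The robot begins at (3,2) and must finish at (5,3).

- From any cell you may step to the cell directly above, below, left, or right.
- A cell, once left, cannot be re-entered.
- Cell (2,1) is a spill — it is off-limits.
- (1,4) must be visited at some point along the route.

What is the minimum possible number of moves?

9

Any route passes through (1,4) somewhere between (3,2) and (5,3). Summing Manhattan distances along the two legs ((3,2) → (1,4) → (5,3)) gives a lower bound of 4 + 5 = 9 moves.
A route of 9 moves achieves this: (3,2) → (2,2) → (1,2) → (1,3) → (1,4) → (2,4) → (3,4) → (4,4) → (5,4) → (5,3).
Since 9 matches the lower bound, it is optimal.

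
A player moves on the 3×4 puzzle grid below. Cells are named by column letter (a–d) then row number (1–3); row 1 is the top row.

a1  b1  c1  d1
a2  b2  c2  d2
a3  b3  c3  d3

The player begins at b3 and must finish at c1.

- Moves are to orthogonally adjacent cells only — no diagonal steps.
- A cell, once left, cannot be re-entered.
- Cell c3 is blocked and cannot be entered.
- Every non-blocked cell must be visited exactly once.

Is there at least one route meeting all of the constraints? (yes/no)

no

Cell d3 has only one open neighbour but is neither the start nor the goal, so a Hamiltonian route would have to both enter and leave it through the same neighbour — impossible without revisiting.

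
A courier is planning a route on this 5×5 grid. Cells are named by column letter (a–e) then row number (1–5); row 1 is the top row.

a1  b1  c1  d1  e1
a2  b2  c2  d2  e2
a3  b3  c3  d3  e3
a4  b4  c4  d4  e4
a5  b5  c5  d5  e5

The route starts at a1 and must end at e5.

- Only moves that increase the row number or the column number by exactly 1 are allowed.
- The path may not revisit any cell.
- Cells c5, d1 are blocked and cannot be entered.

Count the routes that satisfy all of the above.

A right/down-only route from a1 to e5 makes exactly 4 down-moves and 4 right-moves in some order.
With no other constraints that would be C(8,4) = 70 routes.
Subtract routes through each blocked cell (inclusion–exclusion for overlaps): − through d1: 5 − through c5: 15 → 50.
That gives 50 routes.

50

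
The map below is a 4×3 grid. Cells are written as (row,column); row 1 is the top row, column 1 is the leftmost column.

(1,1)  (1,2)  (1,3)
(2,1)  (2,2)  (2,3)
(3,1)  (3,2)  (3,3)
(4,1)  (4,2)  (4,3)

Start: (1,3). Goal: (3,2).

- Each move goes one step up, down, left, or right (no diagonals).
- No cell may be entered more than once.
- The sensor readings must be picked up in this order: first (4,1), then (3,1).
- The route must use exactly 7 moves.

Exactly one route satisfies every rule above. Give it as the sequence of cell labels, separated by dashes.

(1,3) - (2,3) - (3,3) - (4,3) - (4,2) - (4,1) - (3,1) - (3,2)

The waypoints must appear in the order (4,1), (3,1), with no cell reused.
Route from (1,3): 3× down (reaching (4,3)), 2× left (reaching (4,1)), up to (3,1), right to (3,2) — 7 moves in all.
Check: order respected ((4,1) at step 5, (3,1) at step 6); 7 moves as required.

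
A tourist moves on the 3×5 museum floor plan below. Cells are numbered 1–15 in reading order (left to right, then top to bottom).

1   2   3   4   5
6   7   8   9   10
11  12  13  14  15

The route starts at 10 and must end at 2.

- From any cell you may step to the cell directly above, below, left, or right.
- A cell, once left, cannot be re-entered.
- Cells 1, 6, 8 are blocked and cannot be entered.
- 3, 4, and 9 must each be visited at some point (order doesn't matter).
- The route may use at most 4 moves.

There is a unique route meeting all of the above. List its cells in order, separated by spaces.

The budget equals the shortest possible length, so every move has to be on a shortest route through the required cells.
Route from 10: left to 9, up to 4, 2× left (reaching 2) — 4 moves in all.
Check: all required cells visited; 4 ≤ 4 moves.

10 9 4 3 2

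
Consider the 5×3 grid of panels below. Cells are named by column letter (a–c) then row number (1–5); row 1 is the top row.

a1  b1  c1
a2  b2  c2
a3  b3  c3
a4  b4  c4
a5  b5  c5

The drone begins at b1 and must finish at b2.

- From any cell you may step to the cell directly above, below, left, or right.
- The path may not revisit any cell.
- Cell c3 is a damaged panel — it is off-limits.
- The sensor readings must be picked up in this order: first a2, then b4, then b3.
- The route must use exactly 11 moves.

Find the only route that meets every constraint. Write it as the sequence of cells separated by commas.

b1, a1, a2, a3, a4, a5, b5, c5, c4, b4, b3, b2

The waypoints must appear in the order a2, b4, b3, with no cell reused.
Route from b1: left to a1, 4× down (reaching a5), 2× right (reaching c5), up to c4, left to b4, 2× up (reaching b2) — 11 moves in all.
Check: order respected (a2 at step 2, b4 at step 9, b3 at step 10); 11 moves as required.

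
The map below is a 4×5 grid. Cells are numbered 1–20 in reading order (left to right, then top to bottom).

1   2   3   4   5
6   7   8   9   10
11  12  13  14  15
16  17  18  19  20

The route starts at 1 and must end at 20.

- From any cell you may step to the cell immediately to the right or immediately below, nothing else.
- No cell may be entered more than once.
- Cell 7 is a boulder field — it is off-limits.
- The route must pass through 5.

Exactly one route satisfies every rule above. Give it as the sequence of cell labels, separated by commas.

1, 2, 3, 4, 5, 10, 15, 20

Moves only go right or down, so the column and row indices never decrease.
Route from 1: right 4 to 5, down 3 to 20 — 7 moves in all.
Check: all required cells visited.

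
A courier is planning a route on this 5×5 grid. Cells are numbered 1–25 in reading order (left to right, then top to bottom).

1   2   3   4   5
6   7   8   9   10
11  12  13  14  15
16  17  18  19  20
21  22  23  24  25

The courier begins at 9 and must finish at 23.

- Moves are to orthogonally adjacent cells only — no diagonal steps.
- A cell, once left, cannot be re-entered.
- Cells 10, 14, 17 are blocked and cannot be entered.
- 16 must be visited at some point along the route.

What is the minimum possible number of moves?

Any route passes through 16 somewhere between 9 and 23. Summing Manhattan distances along the two legs (9 → 16 → 23) gives a lower bound of 5 + 3 = 8 moves.
A route of 8 moves achieves this: 9 → 8 → 13 → 12 → 11 → 16 → 21 → 22 → 23.
Since 8 matches the lower bound, it is optimal.

8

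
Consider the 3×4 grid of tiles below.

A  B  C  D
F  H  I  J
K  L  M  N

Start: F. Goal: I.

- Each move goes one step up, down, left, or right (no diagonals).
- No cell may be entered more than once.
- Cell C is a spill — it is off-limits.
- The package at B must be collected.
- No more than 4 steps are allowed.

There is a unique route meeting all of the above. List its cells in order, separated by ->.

F -> A -> B -> H -> I

The 4-move cap with required stops at B leaves no slack for detours.
Route from F: up 1 to A, right 1 to B, down 1 to H, right 1 to I — 4 moves in all.
Check: all required cells visited; 4 ≤ 4 moves.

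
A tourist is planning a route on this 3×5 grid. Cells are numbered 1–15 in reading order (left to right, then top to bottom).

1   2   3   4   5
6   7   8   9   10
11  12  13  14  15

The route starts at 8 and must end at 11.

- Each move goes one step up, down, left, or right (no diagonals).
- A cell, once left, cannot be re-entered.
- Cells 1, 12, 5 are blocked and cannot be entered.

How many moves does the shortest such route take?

The Manhattan distance from 8 to 11 is |2−3| + |3−1| = 3, so at least 3 moves are needed.
A route of 3 moves achieves this: 8 → 7 → 6 → 11.
Since 3 matches the lower bound, it is optimal.

3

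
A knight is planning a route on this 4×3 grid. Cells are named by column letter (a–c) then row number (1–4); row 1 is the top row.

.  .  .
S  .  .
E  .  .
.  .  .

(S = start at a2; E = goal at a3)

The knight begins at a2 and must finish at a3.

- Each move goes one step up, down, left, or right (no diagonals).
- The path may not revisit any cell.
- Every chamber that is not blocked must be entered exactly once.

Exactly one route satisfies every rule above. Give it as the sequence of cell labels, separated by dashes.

a2 - a1 - b1 - c1 - c2 - b2 - b3 - c3 - c4 - b4 - a4 - a3

Need to visit all 12 open cells exactly once, starting at a2 and ending at a3.
Cell c1 has only two open neighbours (c2 and b1), so the path must pass straight through it: one of those is the cell it's entered from and the other is where it exits.
Route from a2: up 1 to a1, right 2 to c1, down 1 to c2, left 1 to b2, down 1 to b3, right 1 to c3, down 1 to c4, left 2 to a4, up 1 to a3 — 11 moves in all.
Check: all 12 open cells covered.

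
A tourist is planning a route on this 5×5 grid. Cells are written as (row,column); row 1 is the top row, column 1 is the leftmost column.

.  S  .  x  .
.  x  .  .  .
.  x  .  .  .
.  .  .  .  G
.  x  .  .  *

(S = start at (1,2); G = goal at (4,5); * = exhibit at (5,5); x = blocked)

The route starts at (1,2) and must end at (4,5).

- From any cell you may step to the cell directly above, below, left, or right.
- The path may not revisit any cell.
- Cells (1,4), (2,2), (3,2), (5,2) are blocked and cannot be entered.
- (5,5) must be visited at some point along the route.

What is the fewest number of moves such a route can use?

8

Any route passes through (5,5) somewhere between (1,2) and (4,5). Summing Manhattan distances along the two legs ((1,2) → (5,5) → (4,5)) gives a lower bound of 7 + 1 = 8 moves.
A route of 8 moves achieves this: (1,2) → (1,3) → (2,3) → (3,3) → (4,3) → (5,3) → (5,4) → (5,5) → (4,5).
Since 8 matches the lower bound, it is optimal.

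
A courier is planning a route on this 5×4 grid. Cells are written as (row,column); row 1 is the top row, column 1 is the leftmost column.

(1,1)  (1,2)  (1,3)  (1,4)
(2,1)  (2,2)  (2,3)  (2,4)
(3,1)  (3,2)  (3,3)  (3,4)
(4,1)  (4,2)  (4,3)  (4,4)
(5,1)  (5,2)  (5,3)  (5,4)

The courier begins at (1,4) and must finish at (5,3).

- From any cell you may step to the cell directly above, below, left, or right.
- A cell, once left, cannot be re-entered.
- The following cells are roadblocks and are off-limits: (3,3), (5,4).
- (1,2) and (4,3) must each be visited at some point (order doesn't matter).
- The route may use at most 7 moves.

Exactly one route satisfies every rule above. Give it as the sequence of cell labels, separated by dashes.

Any route must reach (1,2) and (4,3) and still end at (5,3) within 7 moves, so the order of the required stops is forced.
Route from (1,4): left 2 to (1,2), down 3 to (4,2), right 1 to (4,3), down 1 to (5,3) — 7 moves in all.
Check: all required cells visited; 7 ≤ 7 moves.

(1,4) - (1,3) - (1,2) - (2,2) - (3,2) - (4,2) - (4,3) - (5,3)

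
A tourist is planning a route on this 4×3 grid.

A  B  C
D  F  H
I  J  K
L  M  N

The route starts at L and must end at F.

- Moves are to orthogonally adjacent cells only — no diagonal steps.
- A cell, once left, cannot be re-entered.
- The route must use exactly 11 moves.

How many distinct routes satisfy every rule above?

4

Need simple routes of exactly 11 moves from L to F (Manhattan distance 3, so 4 moves are spent on a detour and 4 undoing it).
Enumerating: L I D A B C H K N M J F | L I J M N K H C B A D F | L M N K H C B A D I J F | L M N K J I D A B C H F.
That gives 4 routes.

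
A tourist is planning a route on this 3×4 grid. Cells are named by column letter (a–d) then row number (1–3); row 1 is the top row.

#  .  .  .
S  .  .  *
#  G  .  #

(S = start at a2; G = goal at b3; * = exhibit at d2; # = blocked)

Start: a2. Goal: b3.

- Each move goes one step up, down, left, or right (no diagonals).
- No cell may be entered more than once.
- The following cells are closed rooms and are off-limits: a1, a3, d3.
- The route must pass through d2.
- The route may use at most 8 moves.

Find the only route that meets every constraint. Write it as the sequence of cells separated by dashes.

Any route must reach d2 and still end at b3 within 8 moves, so the order of the required stops is forced.
Route from a2: right 1 to b2, up 1 to b1, right 2 to d1, down 1 to d2, left 1 to c2, down 1 to c3, left 1 to b3 — 8 moves in all.
Check: all required cells visited; 8 ≤ 8 moves.

a2 - b2 - b1 - c1 - d1 - d2 - c2 - c3 - b3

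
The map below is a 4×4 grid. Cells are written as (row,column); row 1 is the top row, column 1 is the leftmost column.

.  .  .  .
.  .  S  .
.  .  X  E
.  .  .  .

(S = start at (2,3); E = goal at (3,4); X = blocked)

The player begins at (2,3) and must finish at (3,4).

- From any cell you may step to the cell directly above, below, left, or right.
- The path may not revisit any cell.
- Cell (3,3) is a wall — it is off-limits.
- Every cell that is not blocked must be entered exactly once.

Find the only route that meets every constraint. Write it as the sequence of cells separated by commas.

Need to visit all 15 open cells exactly once, starting at (2,3) and ending at (3,4).
Cell (1,1) has only two open neighbours ((2,1) and (1,2)), so the path must pass straight through it: one of those is the cell it's entered from and the other is where it exits.
Route from (2,3): right to (2,4), up to (1,4), 3× left (reaching (1,1)), down to (2,1), right to (2,2), down to (3,2), left to (3,1), down to (4,1), 3× right (reaching (4,4)), up to (3,4) — 14 moves in all.
Check: all 15 open cells covered.

(2,3), (2,4), (1,4), (1,3), (1,2), (1,1), (2,1), (2,2), (3,2), (3,1), (4,1), (4,2), (4,3), (4,4), (3,4)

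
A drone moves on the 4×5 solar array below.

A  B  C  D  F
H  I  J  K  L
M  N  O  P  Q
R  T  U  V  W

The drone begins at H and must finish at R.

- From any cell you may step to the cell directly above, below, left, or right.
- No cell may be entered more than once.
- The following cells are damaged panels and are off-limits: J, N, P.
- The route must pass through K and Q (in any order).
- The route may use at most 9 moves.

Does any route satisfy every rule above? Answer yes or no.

no

Even ignoring the no-revisit rule, getting from H to R, taking the cheapest ordering H → K → Q → R needs at least 5 + 2 + 5 = 12 moves (fewest moves per leg, detouring around blocked cells), which exceeds the 9-move limit.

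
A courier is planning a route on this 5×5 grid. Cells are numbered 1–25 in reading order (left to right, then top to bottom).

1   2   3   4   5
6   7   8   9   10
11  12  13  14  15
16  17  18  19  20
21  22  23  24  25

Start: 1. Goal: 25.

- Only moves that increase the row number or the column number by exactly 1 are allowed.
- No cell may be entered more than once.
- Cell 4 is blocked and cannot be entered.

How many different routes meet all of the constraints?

A right/down-only route from 1 to 25 makes exactly 4 down-moves and 4 right-moves in some order.
With no other constraints that would be C(8,4) = 70 routes.
Subtract routes through each blocked cell (inclusion–exclusion for overlaps): − through 4: 5 → 65.
That gives 65 routes.

65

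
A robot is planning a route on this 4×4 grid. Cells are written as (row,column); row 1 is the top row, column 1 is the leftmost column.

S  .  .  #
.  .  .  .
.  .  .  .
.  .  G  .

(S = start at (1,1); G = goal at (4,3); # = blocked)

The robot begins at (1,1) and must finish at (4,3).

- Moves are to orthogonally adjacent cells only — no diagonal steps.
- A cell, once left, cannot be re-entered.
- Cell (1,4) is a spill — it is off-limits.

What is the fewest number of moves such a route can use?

5

The Manhattan distance from (1,1) to (4,3) is |1−4| + |1−3| = 5, so at least 5 moves are needed.
A route of 5 moves achieves this: (1,1) → (2,1) → (3,1) → (4,1) → (4,2) → (4,3).
Since 5 matches the lower bound, it is optimal.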